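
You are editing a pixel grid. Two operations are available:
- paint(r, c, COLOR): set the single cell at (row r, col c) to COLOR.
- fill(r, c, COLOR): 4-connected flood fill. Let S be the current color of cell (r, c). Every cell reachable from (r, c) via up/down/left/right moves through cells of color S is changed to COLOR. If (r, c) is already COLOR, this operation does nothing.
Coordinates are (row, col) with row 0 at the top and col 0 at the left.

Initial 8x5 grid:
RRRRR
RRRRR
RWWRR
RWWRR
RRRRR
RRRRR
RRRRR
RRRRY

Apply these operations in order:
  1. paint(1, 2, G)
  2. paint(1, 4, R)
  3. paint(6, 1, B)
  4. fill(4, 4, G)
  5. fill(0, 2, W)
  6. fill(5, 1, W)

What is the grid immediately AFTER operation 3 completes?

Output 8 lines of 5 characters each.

Answer: RRRRR
RRGRR
RWWRR
RWWRR
RRRRR
RRRRR
RBRRR
RRRRY

Derivation:
After op 1 paint(1,2,G):
RRRRR
RRGRR
RWWRR
RWWRR
RRRRR
RRRRR
RRRRR
RRRRY
After op 2 paint(1,4,R):
RRRRR
RRGRR
RWWRR
RWWRR
RRRRR
RRRRR
RRRRR
RRRRY
After op 3 paint(6,1,B):
RRRRR
RRGRR
RWWRR
RWWRR
RRRRR
RRRRR
RBRRR
RRRRY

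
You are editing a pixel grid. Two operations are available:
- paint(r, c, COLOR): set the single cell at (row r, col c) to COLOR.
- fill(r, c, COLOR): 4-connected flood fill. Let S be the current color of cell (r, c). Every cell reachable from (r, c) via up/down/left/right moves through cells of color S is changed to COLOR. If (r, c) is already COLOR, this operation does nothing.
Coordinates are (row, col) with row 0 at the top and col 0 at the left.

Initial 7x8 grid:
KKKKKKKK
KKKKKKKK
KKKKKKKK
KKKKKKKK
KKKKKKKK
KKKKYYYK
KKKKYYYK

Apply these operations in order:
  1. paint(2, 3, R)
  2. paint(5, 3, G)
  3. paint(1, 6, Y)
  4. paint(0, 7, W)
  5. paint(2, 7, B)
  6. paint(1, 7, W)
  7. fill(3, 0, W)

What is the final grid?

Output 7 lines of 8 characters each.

After op 1 paint(2,3,R):
KKKKKKKK
KKKKKKKK
KKKRKKKK
KKKKKKKK
KKKKKKKK
KKKKYYYK
KKKKYYYK
After op 2 paint(5,3,G):
KKKKKKKK
KKKKKKKK
KKKRKKKK
KKKKKKKK
KKKKKKKK
KKKGYYYK
KKKKYYYK
After op 3 paint(1,6,Y):
KKKKKKKK
KKKKKKYK
KKKRKKKK
KKKKKKKK
KKKKKKKK
KKKGYYYK
KKKKYYYK
After op 4 paint(0,7,W):
KKKKKKKW
KKKKKKYK
KKKRKKKK
KKKKKKKK
KKKKKKKK
KKKGYYYK
KKKKYYYK
After op 5 paint(2,7,B):
KKKKKKKW
KKKKKKYK
KKKRKKKB
KKKKKKKK
KKKKKKKK
KKKGYYYK
KKKKYYYK
After op 6 paint(1,7,W):
KKKKKKKW
KKKKKKYW
KKKRKKKB
KKKKKKKK
KKKKKKKK
KKKGYYYK
KKKKYYYK
After op 7 fill(3,0,W) [44 cells changed]:
WWWWWWWW
WWWWWWYW
WWWRWWWB
WWWWWWWW
WWWWWWWW
WWWGYYYW
WWWWYYYW

Answer: WWWWWWWW
WWWWWWYW
WWWRWWWB
WWWWWWWW
WWWWWWWW
WWWGYYYW
WWWWYYYW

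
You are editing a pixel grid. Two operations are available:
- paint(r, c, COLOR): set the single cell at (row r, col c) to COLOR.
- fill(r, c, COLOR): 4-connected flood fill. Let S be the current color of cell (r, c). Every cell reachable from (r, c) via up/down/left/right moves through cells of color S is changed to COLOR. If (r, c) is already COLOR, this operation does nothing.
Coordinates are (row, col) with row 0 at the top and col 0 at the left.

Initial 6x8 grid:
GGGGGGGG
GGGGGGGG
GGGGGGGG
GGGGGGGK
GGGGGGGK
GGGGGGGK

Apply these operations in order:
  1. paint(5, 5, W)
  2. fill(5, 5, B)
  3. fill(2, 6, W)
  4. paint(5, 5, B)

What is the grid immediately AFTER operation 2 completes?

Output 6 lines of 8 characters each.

Answer: GGGGGGGG
GGGGGGGG
GGGGGGGG
GGGGGGGK
GGGGGGGK
GGGGGBGK

Derivation:
After op 1 paint(5,5,W):
GGGGGGGG
GGGGGGGG
GGGGGGGG
GGGGGGGK
GGGGGGGK
GGGGGWGK
After op 2 fill(5,5,B) [1 cells changed]:
GGGGGGGG
GGGGGGGG
GGGGGGGG
GGGGGGGK
GGGGGGGK
GGGGGBGK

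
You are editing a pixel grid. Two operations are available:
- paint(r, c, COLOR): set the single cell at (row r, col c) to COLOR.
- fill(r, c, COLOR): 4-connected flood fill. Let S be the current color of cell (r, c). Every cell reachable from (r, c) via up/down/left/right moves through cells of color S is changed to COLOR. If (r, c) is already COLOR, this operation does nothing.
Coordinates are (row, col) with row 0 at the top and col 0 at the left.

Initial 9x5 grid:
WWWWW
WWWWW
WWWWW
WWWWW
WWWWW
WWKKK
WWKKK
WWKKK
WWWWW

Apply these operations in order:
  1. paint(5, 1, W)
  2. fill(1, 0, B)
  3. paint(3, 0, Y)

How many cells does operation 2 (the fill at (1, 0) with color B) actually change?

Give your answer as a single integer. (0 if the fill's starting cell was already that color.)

After op 1 paint(5,1,W):
WWWWW
WWWWW
WWWWW
WWWWW
WWWWW
WWKKK
WWKKK
WWKKK
WWWWW
After op 2 fill(1,0,B) [36 cells changed]:
BBBBB
BBBBB
BBBBB
BBBBB
BBBBB
BBKKK
BBKKK
BBKKK
BBBBB

Answer: 36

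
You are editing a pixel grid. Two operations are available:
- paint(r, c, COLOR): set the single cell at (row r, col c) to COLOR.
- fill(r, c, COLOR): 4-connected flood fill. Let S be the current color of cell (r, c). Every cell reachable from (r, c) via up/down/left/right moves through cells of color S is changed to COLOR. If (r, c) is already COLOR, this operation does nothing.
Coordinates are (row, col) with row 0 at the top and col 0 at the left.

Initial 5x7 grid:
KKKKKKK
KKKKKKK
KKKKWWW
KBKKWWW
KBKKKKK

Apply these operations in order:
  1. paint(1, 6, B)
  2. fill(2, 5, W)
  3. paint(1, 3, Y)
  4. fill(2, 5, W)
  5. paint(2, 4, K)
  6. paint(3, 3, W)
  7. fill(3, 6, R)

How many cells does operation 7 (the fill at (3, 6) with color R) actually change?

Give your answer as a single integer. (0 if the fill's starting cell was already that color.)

After op 1 paint(1,6,B):
KKKKKKK
KKKKKKB
KKKKWWW
KBKKWWW
KBKKKKK
After op 2 fill(2,5,W) [0 cells changed]:
KKKKKKK
KKKKKKB
KKKKWWW
KBKKWWW
KBKKKKK
After op 3 paint(1,3,Y):
KKKKKKK
KKKYKKB
KKKKWWW
KBKKWWW
KBKKKKK
After op 4 fill(2,5,W) [0 cells changed]:
KKKKKKK
KKKYKKB
KKKKWWW
KBKKWWW
KBKKKKK
After op 5 paint(2,4,K):
KKKKKKK
KKKYKKB
KKKKKWW
KBKKWWW
KBKKKKK
After op 6 paint(3,3,W):
KKKKKKK
KKKYKKB
KKKKKWW
KBKWWWW
KBKKKKK
After op 7 fill(3,6,R) [6 cells changed]:
KKKKKKK
KKKYKKB
KKKKKRR
KBKRRRR
KBKKKKK

Answer: 6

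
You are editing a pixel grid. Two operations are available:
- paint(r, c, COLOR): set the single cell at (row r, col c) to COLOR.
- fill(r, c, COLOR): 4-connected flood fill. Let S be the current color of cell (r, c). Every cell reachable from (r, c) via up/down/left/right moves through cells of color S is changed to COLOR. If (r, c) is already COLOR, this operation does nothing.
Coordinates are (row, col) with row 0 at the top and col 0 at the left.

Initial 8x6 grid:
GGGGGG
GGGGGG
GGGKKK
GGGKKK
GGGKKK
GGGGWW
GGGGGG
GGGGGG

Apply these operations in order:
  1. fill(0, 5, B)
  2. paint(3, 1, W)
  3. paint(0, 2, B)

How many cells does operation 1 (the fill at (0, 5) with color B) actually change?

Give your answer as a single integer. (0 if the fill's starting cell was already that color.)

After op 1 fill(0,5,B) [37 cells changed]:
BBBBBB
BBBBBB
BBBKKK
BBBKKK
BBBKKK
BBBBWW
BBBBBB
BBBBBB

Answer: 37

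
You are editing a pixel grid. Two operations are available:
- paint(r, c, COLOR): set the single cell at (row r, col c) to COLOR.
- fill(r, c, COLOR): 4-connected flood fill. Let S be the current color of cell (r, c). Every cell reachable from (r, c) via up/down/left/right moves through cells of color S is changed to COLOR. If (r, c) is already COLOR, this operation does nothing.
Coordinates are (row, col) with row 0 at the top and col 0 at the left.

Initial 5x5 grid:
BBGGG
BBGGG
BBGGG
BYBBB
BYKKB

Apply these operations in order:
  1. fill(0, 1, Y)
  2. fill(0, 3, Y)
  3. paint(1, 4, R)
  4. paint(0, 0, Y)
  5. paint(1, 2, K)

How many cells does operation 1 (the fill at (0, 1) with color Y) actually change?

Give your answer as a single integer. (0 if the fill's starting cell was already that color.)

After op 1 fill(0,1,Y) [8 cells changed]:
YYGGG
YYGGG
YYGGG
YYBBB
YYKKB

Answer: 8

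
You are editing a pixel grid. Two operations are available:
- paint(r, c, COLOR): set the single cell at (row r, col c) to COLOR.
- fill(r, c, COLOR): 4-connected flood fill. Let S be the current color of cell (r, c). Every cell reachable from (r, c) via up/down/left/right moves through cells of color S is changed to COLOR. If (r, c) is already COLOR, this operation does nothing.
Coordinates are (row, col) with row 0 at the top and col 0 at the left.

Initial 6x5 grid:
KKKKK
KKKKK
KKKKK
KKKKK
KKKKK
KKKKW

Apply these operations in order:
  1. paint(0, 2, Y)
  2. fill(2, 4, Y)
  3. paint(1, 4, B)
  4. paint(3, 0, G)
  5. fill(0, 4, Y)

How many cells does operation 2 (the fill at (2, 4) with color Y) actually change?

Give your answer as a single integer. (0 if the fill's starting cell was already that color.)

After op 1 paint(0,2,Y):
KKYKK
KKKKK
KKKKK
KKKKK
KKKKK
KKKKW
After op 2 fill(2,4,Y) [28 cells changed]:
YYYYY
YYYYY
YYYYY
YYYYY
YYYYY
YYYYW

Answer: 28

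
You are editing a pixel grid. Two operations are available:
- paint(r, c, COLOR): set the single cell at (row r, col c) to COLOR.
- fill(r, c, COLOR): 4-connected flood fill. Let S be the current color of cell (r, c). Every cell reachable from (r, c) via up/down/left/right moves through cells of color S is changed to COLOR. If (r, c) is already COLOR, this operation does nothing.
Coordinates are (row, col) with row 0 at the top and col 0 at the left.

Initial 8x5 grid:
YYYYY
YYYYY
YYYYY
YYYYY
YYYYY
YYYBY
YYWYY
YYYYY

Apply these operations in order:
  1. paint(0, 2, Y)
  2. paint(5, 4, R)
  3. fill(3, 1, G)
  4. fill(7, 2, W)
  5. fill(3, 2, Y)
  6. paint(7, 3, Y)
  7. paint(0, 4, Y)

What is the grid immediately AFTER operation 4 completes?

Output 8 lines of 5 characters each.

Answer: WWWWW
WWWWW
WWWWW
WWWWW
WWWWW
WWWBR
WWWWW
WWWWW

Derivation:
After op 1 paint(0,2,Y):
YYYYY
YYYYY
YYYYY
YYYYY
YYYYY
YYYBY
YYWYY
YYYYY
After op 2 paint(5,4,R):
YYYYY
YYYYY
YYYYY
YYYYY
YYYYY
YYYBR
YYWYY
YYYYY
After op 3 fill(3,1,G) [37 cells changed]:
GGGGG
GGGGG
GGGGG
GGGGG
GGGGG
GGGBR
GGWGG
GGGGG
After op 4 fill(7,2,W) [37 cells changed]:
WWWWW
WWWWW
WWWWW
WWWWW
WWWWW
WWWBR
WWWWW
WWWWW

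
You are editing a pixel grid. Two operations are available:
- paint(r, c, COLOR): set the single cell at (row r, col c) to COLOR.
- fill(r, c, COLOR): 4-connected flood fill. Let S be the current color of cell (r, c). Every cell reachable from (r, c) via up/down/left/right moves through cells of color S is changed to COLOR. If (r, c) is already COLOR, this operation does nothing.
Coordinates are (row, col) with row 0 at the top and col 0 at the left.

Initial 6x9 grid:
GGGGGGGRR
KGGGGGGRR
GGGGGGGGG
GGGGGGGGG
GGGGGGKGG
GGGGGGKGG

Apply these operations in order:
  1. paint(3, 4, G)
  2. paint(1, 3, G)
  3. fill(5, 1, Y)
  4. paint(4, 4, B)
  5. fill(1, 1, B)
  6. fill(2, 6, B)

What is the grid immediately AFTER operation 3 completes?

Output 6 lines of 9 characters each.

Answer: YYYYYYYRR
KYYYYYYRR
YYYYYYYYY
YYYYYYYYY
YYYYYYKYY
YYYYYYKYY

Derivation:
After op 1 paint(3,4,G):
GGGGGGGRR
KGGGGGGRR
GGGGGGGGG
GGGGGGGGG
GGGGGGKGG
GGGGGGKGG
After op 2 paint(1,3,G):
GGGGGGGRR
KGGGGGGRR
GGGGGGGGG
GGGGGGGGG
GGGGGGKGG
GGGGGGKGG
After op 3 fill(5,1,Y) [47 cells changed]:
YYYYYYYRR
KYYYYYYRR
YYYYYYYYY
YYYYYYYYY
YYYYYYKYY
YYYYYYKYY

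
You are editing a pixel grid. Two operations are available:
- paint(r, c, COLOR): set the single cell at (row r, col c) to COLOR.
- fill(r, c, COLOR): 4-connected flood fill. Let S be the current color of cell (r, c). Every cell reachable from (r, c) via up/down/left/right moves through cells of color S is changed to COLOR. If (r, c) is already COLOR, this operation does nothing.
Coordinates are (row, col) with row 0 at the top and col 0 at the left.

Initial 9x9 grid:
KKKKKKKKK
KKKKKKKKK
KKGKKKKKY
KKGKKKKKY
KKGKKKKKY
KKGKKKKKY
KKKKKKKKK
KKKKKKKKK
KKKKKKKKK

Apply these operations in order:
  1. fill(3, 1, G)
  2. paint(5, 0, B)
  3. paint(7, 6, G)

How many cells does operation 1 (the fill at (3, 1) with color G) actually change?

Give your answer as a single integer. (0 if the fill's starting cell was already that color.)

After op 1 fill(3,1,G) [73 cells changed]:
GGGGGGGGG
GGGGGGGGG
GGGGGGGGY
GGGGGGGGY
GGGGGGGGY
GGGGGGGGY
GGGGGGGGG
GGGGGGGGG
GGGGGGGGG

Answer: 73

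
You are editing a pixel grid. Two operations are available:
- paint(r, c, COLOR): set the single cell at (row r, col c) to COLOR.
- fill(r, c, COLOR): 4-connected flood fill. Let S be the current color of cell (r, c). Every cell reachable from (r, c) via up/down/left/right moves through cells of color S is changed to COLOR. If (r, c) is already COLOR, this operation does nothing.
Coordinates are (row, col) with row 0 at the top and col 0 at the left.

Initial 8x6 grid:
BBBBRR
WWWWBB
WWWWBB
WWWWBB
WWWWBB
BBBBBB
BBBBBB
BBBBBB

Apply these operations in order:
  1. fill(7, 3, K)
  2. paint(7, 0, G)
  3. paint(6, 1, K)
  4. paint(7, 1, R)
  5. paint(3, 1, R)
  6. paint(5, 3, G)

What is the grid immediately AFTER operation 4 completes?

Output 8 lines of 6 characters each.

After op 1 fill(7,3,K) [26 cells changed]:
BBBBRR
WWWWKK
WWWWKK
WWWWKK
WWWWKK
KKKKKK
KKKKKK
KKKKKK
After op 2 paint(7,0,G):
BBBBRR
WWWWKK
WWWWKK
WWWWKK
WWWWKK
KKKKKK
KKKKKK
GKKKKK
After op 3 paint(6,1,K):
BBBBRR
WWWWKK
WWWWKK
WWWWKK
WWWWKK
KKKKKK
KKKKKK
GKKKKK
After op 4 paint(7,1,R):
BBBBRR
WWWWKK
WWWWKK
WWWWKK
WWWWKK
KKKKKK
KKKKKK
GRKKKK

Answer: BBBBRR
WWWWKK
WWWWKK
WWWWKK
WWWWKK
KKKKKK
KKKKKK
GRKKKK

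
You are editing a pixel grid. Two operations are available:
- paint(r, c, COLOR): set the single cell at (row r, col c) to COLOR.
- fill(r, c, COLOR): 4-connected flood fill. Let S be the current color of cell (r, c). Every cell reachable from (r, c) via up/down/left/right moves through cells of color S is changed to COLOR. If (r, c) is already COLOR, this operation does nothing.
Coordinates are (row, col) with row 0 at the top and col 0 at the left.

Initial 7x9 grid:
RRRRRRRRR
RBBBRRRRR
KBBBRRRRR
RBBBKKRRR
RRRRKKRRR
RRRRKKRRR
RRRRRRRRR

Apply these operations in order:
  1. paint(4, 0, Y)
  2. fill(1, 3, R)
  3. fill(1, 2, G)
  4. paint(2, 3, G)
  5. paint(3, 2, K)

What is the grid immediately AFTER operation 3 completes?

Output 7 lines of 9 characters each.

After op 1 paint(4,0,Y):
RRRRRRRRR
RBBBRRRRR
KBBBRRRRR
RBBBKKRRR
YRRRKKRRR
RRRRKKRRR
RRRRRRRRR
After op 2 fill(1,3,R) [9 cells changed]:
RRRRRRRRR
RRRRRRRRR
KRRRRRRRR
RRRRKKRRR
YRRRKKRRR
RRRRKKRRR
RRRRRRRRR
After op 3 fill(1,2,G) [55 cells changed]:
GGGGGGGGG
GGGGGGGGG
KGGGGGGGG
GGGGKKGGG
YGGGKKGGG
GGGGKKGGG
GGGGGGGGG

Answer: GGGGGGGGG
GGGGGGGGG
KGGGGGGGG
GGGGKKGGG
YGGGKKGGG
GGGGKKGGG
GGGGGGGGG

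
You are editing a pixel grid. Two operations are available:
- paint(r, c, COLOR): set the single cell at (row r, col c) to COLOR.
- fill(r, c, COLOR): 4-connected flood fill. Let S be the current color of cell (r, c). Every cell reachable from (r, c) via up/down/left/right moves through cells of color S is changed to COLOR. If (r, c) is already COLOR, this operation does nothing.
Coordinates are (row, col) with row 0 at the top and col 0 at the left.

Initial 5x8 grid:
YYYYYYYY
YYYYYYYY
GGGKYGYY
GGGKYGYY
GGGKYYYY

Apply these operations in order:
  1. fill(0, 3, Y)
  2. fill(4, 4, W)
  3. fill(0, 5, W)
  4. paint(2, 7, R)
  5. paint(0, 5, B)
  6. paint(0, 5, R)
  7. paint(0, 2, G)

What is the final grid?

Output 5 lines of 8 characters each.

After op 1 fill(0,3,Y) [0 cells changed]:
YYYYYYYY
YYYYYYYY
GGGKYGYY
GGGKYGYY
GGGKYYYY
After op 2 fill(4,4,W) [26 cells changed]:
WWWWWWWW
WWWWWWWW
GGGKWGWW
GGGKWGWW
GGGKWWWW
After op 3 fill(0,5,W) [0 cells changed]:
WWWWWWWW
WWWWWWWW
GGGKWGWW
GGGKWGWW
GGGKWWWW
After op 4 paint(2,7,R):
WWWWWWWW
WWWWWWWW
GGGKWGWR
GGGKWGWW
GGGKWWWW
After op 5 paint(0,5,B):
WWWWWBWW
WWWWWWWW
GGGKWGWR
GGGKWGWW
GGGKWWWW
After op 6 paint(0,5,R):
WWWWWRWW
WWWWWWWW
GGGKWGWR
GGGKWGWW
GGGKWWWW
After op 7 paint(0,2,G):
WWGWWRWW
WWWWWWWW
GGGKWGWR
GGGKWGWW
GGGKWWWW

Answer: WWGWWRWW
WWWWWWWW
GGGKWGWR
GGGKWGWW
GGGKWWWW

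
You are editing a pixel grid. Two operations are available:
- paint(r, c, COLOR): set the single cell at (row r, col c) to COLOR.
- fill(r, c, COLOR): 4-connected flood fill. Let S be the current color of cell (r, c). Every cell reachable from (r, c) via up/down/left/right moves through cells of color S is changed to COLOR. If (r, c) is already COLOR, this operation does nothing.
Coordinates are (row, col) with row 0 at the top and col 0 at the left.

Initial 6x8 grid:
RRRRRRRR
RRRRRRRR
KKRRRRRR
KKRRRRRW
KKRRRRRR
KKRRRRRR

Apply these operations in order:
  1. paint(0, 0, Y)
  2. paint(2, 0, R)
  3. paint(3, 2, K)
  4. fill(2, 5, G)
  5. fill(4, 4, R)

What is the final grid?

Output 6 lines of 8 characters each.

Answer: YRRRRRRR
RRRRRRRR
RKRRRRRR
KKKRRRRW
KKRRRRRR
KKRRRRRR

Derivation:
After op 1 paint(0,0,Y):
YRRRRRRR
RRRRRRRR
KKRRRRRR
KKRRRRRW
KKRRRRRR
KKRRRRRR
After op 2 paint(2,0,R):
YRRRRRRR
RRRRRRRR
RKRRRRRR
KKRRRRRW
KKRRRRRR
KKRRRRRR
After op 3 paint(3,2,K):
YRRRRRRR
RRRRRRRR
RKRRRRRR
KKKRRRRW
KKRRRRRR
KKRRRRRR
After op 4 fill(2,5,G) [38 cells changed]:
YGGGGGGG
GGGGGGGG
GKGGGGGG
KKKGGGGW
KKGGGGGG
KKGGGGGG
After op 5 fill(4,4,R) [38 cells changed]:
YRRRRRRR
RRRRRRRR
RKRRRRRR
KKKRRRRW
KKRRRRRR
KKRRRRRR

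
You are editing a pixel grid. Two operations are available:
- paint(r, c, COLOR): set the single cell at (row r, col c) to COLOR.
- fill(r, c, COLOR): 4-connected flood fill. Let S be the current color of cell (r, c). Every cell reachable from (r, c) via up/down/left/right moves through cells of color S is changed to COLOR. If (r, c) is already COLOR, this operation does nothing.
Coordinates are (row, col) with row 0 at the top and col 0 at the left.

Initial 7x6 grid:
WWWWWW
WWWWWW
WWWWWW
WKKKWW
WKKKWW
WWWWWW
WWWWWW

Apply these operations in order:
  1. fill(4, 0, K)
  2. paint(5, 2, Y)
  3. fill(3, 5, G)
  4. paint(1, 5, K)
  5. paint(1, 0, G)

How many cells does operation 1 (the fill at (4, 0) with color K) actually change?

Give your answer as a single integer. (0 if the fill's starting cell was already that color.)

Answer: 36

Derivation:
After op 1 fill(4,0,K) [36 cells changed]:
KKKKKK
KKKKKK
KKKKKK
KKKKKK
KKKKKK
KKKKKK
KKKKKK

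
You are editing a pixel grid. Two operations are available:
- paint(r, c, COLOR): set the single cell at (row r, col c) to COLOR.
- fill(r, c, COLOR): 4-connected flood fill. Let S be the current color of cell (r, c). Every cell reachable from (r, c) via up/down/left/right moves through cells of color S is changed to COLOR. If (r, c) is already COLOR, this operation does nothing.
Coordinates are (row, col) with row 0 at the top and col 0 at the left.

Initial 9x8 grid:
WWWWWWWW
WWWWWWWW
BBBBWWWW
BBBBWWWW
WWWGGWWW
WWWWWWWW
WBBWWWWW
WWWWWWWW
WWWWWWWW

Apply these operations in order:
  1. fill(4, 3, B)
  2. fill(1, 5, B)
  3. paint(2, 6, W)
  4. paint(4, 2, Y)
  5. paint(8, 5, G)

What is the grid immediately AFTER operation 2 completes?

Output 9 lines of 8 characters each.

After op 1 fill(4,3,B) [2 cells changed]:
WWWWWWWW
WWWWWWWW
BBBBWWWW
BBBBWWWW
WWWBBWWW
WWWWWWWW
WBBWWWWW
WWWWWWWW
WWWWWWWW
After op 2 fill(1,5,B) [60 cells changed]:
BBBBBBBB
BBBBBBBB
BBBBBBBB
BBBBBBBB
BBBBBBBB
BBBBBBBB
BBBBBBBB
BBBBBBBB
BBBBBBBB

Answer: BBBBBBBB
BBBBBBBB
BBBBBBBB
BBBBBBBB
BBBBBBBB
BBBBBBBB
BBBBBBBB
BBBBBBBB
BBBBBBBB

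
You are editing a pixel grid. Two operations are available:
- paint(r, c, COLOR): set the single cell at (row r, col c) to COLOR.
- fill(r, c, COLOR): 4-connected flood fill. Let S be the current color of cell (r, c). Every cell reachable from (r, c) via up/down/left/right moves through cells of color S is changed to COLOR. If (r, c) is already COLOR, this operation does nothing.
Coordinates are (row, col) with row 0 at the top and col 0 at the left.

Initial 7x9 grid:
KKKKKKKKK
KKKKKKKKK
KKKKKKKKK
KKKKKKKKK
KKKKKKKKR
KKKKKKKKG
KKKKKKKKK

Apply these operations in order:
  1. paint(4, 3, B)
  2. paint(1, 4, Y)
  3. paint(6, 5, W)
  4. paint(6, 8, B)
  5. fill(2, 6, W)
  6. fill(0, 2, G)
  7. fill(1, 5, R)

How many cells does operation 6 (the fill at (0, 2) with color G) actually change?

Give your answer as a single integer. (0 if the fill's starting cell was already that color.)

Answer: 58

Derivation:
After op 1 paint(4,3,B):
KKKKKKKKK
KKKKKKKKK
KKKKKKKKK
KKKKKKKKK
KKKBKKKKR
KKKKKKKKG
KKKKKKKKK
After op 2 paint(1,4,Y):
KKKKKKKKK
KKKKYKKKK
KKKKKKKKK
KKKKKKKKK
KKKBKKKKR
KKKKKKKKG
KKKKKKKKK
After op 3 paint(6,5,W):
KKKKKKKKK
KKKKYKKKK
KKKKKKKKK
KKKKKKKKK
KKKBKKKKR
KKKKKKKKG
KKKKKWKKK
After op 4 paint(6,8,B):
KKKKKKKKK
KKKKYKKKK
KKKKKKKKK
KKKKKKKKK
KKKBKKKKR
KKKKKKKKG
KKKKKWKKB
After op 5 fill(2,6,W) [57 cells changed]:
WWWWWWWWW
WWWWYWWWW
WWWWWWWWW
WWWWWWWWW
WWWBWWWWR
WWWWWWWWG
WWWWWWWWB
After op 6 fill(0,2,G) [58 cells changed]:
GGGGGGGGG
GGGGYGGGG
GGGGGGGGG
GGGGGGGGG
GGGBGGGGR
GGGGGGGGG
GGGGGGGGB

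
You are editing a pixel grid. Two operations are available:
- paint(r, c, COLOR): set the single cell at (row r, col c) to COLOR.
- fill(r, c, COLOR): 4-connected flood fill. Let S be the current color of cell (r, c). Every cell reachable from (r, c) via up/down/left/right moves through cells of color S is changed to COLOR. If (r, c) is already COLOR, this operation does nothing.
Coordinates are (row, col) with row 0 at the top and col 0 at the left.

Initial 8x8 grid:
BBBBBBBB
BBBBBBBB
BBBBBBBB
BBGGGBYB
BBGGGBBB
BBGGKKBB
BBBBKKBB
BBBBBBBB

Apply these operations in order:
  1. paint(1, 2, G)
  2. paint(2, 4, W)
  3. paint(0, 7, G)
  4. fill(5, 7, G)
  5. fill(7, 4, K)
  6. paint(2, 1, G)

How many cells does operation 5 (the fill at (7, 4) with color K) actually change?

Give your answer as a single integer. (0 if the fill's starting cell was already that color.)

After op 1 paint(1,2,G):
BBBBBBBB
BBGBBBBB
BBBBBBBB
BBGGGBYB
BBGGGBBB
BBGGKKBB
BBBBKKBB
BBBBBBBB
After op 2 paint(2,4,W):
BBBBBBBB
BBGBBBBB
BBBBWBBB
BBGGGBYB
BBGGGBBB
BBGGKKBB
BBBBKKBB
BBBBBBBB
After op 3 paint(0,7,G):
BBBBBBBG
BBGBBBBB
BBBBWBBB
BBGGGBYB
BBGGGBBB
BBGGKKBB
BBBBKKBB
BBBBBBBB
After op 4 fill(5,7,G) [48 cells changed]:
GGGGGGGG
GGGGGGGG
GGGGWGGG
GGGGGGYG
GGGGGGGG
GGGGKKGG
GGGGKKGG
GGGGGGGG
After op 5 fill(7,4,K) [58 cells changed]:
KKKKKKKK
KKKKKKKK
KKKKWKKK
KKKKKKYK
KKKKKKKK
KKKKKKKK
KKKKKKKK
KKKKKKKK

Answer: 58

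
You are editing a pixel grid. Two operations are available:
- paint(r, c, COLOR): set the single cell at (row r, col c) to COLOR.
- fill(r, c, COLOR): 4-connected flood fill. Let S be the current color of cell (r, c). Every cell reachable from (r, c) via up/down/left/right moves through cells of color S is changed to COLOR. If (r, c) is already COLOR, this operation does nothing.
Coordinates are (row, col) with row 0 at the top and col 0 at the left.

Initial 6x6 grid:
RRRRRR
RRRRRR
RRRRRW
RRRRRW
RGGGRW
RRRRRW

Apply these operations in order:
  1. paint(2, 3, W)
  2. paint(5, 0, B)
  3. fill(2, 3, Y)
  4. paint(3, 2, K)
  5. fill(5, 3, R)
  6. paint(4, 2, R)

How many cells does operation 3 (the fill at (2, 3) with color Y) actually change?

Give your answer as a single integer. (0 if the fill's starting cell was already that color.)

After op 1 paint(2,3,W):
RRRRRR
RRRRRR
RRRWRW
RRRRRW
RGGGRW
RRRRRW
After op 2 paint(5,0,B):
RRRRRR
RRRRRR
RRRWRW
RRRRRW
RGGGRW
BRRRRW
After op 3 fill(2,3,Y) [1 cells changed]:
RRRRRR
RRRRRR
RRRYRW
RRRRRW
RGGGRW
BRRRRW

Answer: 1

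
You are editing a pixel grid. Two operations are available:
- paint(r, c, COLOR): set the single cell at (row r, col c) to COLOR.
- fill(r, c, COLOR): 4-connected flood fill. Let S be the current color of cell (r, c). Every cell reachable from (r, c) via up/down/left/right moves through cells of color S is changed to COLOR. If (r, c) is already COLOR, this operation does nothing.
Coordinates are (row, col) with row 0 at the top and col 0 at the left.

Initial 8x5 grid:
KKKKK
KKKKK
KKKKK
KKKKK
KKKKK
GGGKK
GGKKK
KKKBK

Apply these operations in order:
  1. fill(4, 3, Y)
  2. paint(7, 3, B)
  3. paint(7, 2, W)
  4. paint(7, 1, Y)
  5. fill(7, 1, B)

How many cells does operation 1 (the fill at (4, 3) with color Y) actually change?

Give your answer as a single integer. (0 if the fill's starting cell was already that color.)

After op 1 fill(4,3,Y) [34 cells changed]:
YYYYY
YYYYY
YYYYY
YYYYY
YYYYY
GGGYY
GGYYY
YYYBY

Answer: 34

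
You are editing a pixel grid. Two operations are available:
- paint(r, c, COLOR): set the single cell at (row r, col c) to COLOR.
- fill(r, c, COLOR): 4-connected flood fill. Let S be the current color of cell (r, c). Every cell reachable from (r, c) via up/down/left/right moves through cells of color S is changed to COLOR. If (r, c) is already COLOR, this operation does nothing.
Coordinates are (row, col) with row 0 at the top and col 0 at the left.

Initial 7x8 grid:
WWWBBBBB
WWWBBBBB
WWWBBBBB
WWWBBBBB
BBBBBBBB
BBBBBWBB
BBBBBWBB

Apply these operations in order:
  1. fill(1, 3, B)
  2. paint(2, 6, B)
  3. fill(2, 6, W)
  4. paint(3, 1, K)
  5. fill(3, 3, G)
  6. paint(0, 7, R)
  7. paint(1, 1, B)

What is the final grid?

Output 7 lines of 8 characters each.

Answer: GGGGGGGR
GBGGGGGG
GGGGGGGG
GKGGGGGG
GGGGGGGG
GGGGGGGG
GGGGGGGG

Derivation:
After op 1 fill(1,3,B) [0 cells changed]:
WWWBBBBB
WWWBBBBB
WWWBBBBB
WWWBBBBB
BBBBBBBB
BBBBBWBB
BBBBBWBB
After op 2 paint(2,6,B):
WWWBBBBB
WWWBBBBB
WWWBBBBB
WWWBBBBB
BBBBBBBB
BBBBBWBB
BBBBBWBB
After op 3 fill(2,6,W) [42 cells changed]:
WWWWWWWW
WWWWWWWW
WWWWWWWW
WWWWWWWW
WWWWWWWW
WWWWWWWW
WWWWWWWW
After op 4 paint(3,1,K):
WWWWWWWW
WWWWWWWW
WWWWWWWW
WKWWWWWW
WWWWWWWW
WWWWWWWW
WWWWWWWW
After op 5 fill(3,3,G) [55 cells changed]:
GGGGGGGG
GGGGGGGG
GGGGGGGG
GKGGGGGG
GGGGGGGG
GGGGGGGG
GGGGGGGG
After op 6 paint(0,7,R):
GGGGGGGR
GGGGGGGG
GGGGGGGG
GKGGGGGG
GGGGGGGG
GGGGGGGG
GGGGGGGG
After op 7 paint(1,1,B):
GGGGGGGR
GBGGGGGG
GGGGGGGG
GKGGGGGG
GGGGGGGG
GGGGGGGG
GGGGGGGG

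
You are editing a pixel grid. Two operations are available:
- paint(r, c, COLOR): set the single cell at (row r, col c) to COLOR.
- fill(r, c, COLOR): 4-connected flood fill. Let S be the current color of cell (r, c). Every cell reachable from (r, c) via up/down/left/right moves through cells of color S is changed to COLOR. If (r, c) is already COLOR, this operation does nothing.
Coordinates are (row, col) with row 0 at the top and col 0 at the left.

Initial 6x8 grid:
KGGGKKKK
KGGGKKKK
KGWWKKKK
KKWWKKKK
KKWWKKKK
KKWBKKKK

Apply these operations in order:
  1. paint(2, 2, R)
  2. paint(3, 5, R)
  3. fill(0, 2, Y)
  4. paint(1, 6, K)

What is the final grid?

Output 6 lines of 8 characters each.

Answer: KYYYKKKK
KYYYKKKK
KYRWKKKK
KKWWKRKK
KKWWKKKK
KKWBKKKK

Derivation:
After op 1 paint(2,2,R):
KGGGKKKK
KGGGKKKK
KGRWKKKK
KKWWKKKK
KKWWKKKK
KKWBKKKK
After op 2 paint(3,5,R):
KGGGKKKK
KGGGKKKK
KGRWKKKK
KKWWKRKK
KKWWKKKK
KKWBKKKK
After op 3 fill(0,2,Y) [7 cells changed]:
KYYYKKKK
KYYYKKKK
KYRWKKKK
KKWWKRKK
KKWWKKKK
KKWBKKKK
After op 4 paint(1,6,K):
KYYYKKKK
KYYYKKKK
KYRWKKKK
KKWWKRKK
KKWWKKKK
KKWBKKKK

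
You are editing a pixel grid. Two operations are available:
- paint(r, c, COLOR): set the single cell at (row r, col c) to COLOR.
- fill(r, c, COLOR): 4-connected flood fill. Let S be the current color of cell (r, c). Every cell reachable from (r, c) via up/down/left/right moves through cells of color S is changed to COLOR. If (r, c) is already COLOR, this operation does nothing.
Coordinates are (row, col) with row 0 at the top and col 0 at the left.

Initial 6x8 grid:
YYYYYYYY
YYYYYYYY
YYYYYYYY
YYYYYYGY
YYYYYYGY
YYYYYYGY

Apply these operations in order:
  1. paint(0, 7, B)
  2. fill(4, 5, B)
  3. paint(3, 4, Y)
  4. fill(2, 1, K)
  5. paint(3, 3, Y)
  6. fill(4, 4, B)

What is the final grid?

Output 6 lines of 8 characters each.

After op 1 paint(0,7,B):
YYYYYYYB
YYYYYYYY
YYYYYYYY
YYYYYYGY
YYYYYYGY
YYYYYYGY
After op 2 fill(4,5,B) [44 cells changed]:
BBBBBBBB
BBBBBBBB
BBBBBBBB
BBBBBBGB
BBBBBBGB
BBBBBBGB
After op 3 paint(3,4,Y):
BBBBBBBB
BBBBBBBB
BBBBBBBB
BBBBYBGB
BBBBBBGB
BBBBBBGB
After op 4 fill(2,1,K) [44 cells changed]:
KKKKKKKK
KKKKKKKK
KKKKKKKK
KKKKYKGK
KKKKKKGK
KKKKKKGK
After op 5 paint(3,3,Y):
KKKKKKKK
KKKKKKKK
KKKKKKKK
KKKYYKGK
KKKKKKGK
KKKKKKGK
After op 6 fill(4,4,B) [43 cells changed]:
BBBBBBBB
BBBBBBBB
BBBBBBBB
BBBYYBGB
BBBBBBGB
BBBBBBGB

Answer: BBBBBBBB
BBBBBBBB
BBBBBBBB
BBBYYBGB
BBBBBBGB
BBBBBBGB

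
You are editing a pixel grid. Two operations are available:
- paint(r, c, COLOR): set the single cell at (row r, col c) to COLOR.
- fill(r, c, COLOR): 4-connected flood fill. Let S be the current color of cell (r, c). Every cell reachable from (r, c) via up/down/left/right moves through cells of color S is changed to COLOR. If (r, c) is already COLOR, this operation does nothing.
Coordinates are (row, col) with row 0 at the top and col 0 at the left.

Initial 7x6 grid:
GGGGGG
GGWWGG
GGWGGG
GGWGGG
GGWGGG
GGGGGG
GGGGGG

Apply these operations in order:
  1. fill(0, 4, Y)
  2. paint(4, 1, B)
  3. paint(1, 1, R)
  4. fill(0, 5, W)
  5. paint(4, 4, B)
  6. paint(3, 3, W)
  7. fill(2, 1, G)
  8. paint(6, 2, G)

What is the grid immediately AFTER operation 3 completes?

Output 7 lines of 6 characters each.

After op 1 fill(0,4,Y) [37 cells changed]:
YYYYYY
YYWWYY
YYWYYY
YYWYYY
YYWYYY
YYYYYY
YYYYYY
After op 2 paint(4,1,B):
YYYYYY
YYWWYY
YYWYYY
YYWYYY
YBWYYY
YYYYYY
YYYYYY
After op 3 paint(1,1,R):
YYYYYY
YRWWYY
YYWYYY
YYWYYY
YBWYYY
YYYYYY
YYYYYY

Answer: YYYYYY
YRWWYY
YYWYYY
YYWYYY
YBWYYY
YYYYYY
YYYYYY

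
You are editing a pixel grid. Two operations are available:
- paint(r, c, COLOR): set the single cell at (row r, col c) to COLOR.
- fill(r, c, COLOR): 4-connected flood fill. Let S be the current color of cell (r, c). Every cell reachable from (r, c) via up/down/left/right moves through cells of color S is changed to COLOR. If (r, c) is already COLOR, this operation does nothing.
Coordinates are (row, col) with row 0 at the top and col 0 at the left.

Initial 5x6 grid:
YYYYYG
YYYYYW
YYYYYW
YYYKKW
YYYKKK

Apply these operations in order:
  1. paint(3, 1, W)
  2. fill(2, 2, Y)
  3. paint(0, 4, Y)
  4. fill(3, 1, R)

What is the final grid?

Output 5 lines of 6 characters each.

Answer: YYYYYG
YYYYYW
YYYYYW
YRYKKW
YYYKKK

Derivation:
After op 1 paint(3,1,W):
YYYYYG
YYYYYW
YYYYYW
YWYKKW
YYYKKK
After op 2 fill(2,2,Y) [0 cells changed]:
YYYYYG
YYYYYW
YYYYYW
YWYKKW
YYYKKK
After op 3 paint(0,4,Y):
YYYYYG
YYYYYW
YYYYYW
YWYKKW
YYYKKK
After op 4 fill(3,1,R) [1 cells changed]:
YYYYYG
YYYYYW
YYYYYW
YRYKKW
YYYKKK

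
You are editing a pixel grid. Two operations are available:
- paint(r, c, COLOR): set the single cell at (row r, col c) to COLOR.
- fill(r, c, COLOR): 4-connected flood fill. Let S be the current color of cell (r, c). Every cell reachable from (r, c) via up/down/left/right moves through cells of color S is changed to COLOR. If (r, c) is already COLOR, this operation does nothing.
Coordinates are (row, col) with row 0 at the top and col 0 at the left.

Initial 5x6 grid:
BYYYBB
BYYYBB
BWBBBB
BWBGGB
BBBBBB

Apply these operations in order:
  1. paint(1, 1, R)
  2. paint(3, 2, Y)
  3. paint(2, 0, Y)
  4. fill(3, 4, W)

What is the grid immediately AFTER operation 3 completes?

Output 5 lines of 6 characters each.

After op 1 paint(1,1,R):
BYYYBB
BRYYBB
BWBBBB
BWBGGB
BBBBBB
After op 2 paint(3,2,Y):
BYYYBB
BRYYBB
BWBBBB
BWYGGB
BBBBBB
After op 3 paint(2,0,Y):
BYYYBB
BRYYBB
YWBBBB
BWYGGB
BBBBBB

Answer: BYYYBB
BRYYBB
YWBBBB
BWYGGB
BBBBBB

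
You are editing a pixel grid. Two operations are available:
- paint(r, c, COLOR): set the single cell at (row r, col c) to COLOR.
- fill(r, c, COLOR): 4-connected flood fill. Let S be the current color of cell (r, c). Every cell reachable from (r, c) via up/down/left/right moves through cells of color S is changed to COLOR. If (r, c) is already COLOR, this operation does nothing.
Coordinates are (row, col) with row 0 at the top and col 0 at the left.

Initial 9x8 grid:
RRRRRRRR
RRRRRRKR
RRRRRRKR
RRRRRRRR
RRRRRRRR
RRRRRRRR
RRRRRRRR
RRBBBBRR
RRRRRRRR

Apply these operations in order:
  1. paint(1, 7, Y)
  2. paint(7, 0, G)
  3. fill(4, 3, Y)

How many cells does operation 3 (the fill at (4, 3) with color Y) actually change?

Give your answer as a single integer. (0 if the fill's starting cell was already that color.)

Answer: 64

Derivation:
After op 1 paint(1,7,Y):
RRRRRRRR
RRRRRRKY
RRRRRRKR
RRRRRRRR
RRRRRRRR
RRRRRRRR
RRRRRRRR
RRBBBBRR
RRRRRRRR
After op 2 paint(7,0,G):
RRRRRRRR
RRRRRRKY
RRRRRRKR
RRRRRRRR
RRRRRRRR
RRRRRRRR
RRRRRRRR
GRBBBBRR
RRRRRRRR
After op 3 fill(4,3,Y) [64 cells changed]:
YYYYYYYY
YYYYYYKY
YYYYYYKY
YYYYYYYY
YYYYYYYY
YYYYYYYY
YYYYYYYY
GYBBBBYY
YYYYYYYY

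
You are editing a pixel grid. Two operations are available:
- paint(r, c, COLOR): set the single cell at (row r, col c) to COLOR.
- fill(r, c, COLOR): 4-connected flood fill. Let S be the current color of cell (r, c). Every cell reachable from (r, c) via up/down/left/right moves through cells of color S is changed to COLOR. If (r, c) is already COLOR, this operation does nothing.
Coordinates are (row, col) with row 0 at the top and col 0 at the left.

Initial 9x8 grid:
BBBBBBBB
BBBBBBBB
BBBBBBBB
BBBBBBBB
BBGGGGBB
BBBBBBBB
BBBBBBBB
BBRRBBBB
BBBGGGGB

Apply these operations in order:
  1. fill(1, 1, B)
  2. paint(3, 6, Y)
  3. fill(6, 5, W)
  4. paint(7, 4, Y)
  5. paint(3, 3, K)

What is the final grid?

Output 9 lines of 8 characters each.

After op 1 fill(1,1,B) [0 cells changed]:
BBBBBBBB
BBBBBBBB
BBBBBBBB
BBBBBBBB
BBGGGGBB
BBBBBBBB
BBBBBBBB
BBRRBBBB
BBBGGGGB
After op 2 paint(3,6,Y):
BBBBBBBB
BBBBBBBB
BBBBBBBB
BBBBBBYB
BBGGGGBB
BBBBBBBB
BBBBBBBB
BBRRBBBB
BBBGGGGB
After op 3 fill(6,5,W) [61 cells changed]:
WWWWWWWW
WWWWWWWW
WWWWWWWW
WWWWWWYW
WWGGGGWW
WWWWWWWW
WWWWWWWW
WWRRWWWW
WWWGGGGW
After op 4 paint(7,4,Y):
WWWWWWWW
WWWWWWWW
WWWWWWWW
WWWWWWYW
WWGGGGWW
WWWWWWWW
WWWWWWWW
WWRRYWWW
WWWGGGGW
After op 5 paint(3,3,K):
WWWWWWWW
WWWWWWWW
WWWWWWWW
WWWKWWYW
WWGGGGWW
WWWWWWWW
WWWWWWWW
WWRRYWWW
WWWGGGGW

Answer: WWWWWWWW
WWWWWWWW
WWWWWWWW
WWWKWWYW
WWGGGGWW
WWWWWWWW
WWWWWWWW
WWRRYWWW
WWWGGGGW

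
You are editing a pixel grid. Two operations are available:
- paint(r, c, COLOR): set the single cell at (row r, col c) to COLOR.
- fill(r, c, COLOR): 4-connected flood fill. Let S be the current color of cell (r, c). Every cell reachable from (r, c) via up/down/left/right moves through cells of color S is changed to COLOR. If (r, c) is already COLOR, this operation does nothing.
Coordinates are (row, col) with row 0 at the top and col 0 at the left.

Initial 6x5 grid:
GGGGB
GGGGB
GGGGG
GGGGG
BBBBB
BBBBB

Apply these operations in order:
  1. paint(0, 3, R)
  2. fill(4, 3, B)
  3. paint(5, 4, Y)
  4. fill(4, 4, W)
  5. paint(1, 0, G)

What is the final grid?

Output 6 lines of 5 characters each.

After op 1 paint(0,3,R):
GGGRB
GGGGB
GGGGG
GGGGG
BBBBB
BBBBB
After op 2 fill(4,3,B) [0 cells changed]:
GGGRB
GGGGB
GGGGG
GGGGG
BBBBB
BBBBB
After op 3 paint(5,4,Y):
GGGRB
GGGGB
GGGGG
GGGGG
BBBBB
BBBBY
After op 4 fill(4,4,W) [9 cells changed]:
GGGRB
GGGGB
GGGGG
GGGGG
WWWWW
WWWWY
After op 5 paint(1,0,G):
GGGRB
GGGGB
GGGGG
GGGGG
WWWWW
WWWWY

Answer: GGGRB
GGGGB
GGGGG
GGGGG
WWWWW
WWWWY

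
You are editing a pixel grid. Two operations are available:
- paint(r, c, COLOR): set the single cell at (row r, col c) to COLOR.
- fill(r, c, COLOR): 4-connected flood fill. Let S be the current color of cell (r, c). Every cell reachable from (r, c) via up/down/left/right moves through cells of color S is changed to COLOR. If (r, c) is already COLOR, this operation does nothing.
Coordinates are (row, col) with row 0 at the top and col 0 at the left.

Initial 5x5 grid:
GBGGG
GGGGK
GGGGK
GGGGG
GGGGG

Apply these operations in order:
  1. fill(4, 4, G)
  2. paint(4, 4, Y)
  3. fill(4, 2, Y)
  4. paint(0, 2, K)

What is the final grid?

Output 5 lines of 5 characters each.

Answer: YBKYY
YYYYK
YYYYK
YYYYY
YYYYY

Derivation:
After op 1 fill(4,4,G) [0 cells changed]:
GBGGG
GGGGK
GGGGK
GGGGG
GGGGG
After op 2 paint(4,4,Y):
GBGGG
GGGGK
GGGGK
GGGGG
GGGGY
After op 3 fill(4,2,Y) [21 cells changed]:
YBYYY
YYYYK
YYYYK
YYYYY
YYYYY
After op 4 paint(0,2,K):
YBKYY
YYYYK
YYYYK
YYYYY
YYYYY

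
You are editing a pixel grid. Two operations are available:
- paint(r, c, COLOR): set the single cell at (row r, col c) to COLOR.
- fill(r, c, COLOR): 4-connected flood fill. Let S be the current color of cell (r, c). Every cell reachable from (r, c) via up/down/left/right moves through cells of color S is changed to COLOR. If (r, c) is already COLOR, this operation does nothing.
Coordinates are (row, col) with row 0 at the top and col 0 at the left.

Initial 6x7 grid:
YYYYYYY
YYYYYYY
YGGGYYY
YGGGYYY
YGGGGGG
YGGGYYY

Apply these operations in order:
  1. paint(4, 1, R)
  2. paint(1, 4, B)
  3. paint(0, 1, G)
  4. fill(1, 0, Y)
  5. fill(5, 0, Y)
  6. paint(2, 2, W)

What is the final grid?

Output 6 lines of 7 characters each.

Answer: YGYYYYY
YYYYBYY
YGWGYYY
YGGGYYY
YRGGGGG
YGGGYYY

Derivation:
After op 1 paint(4,1,R):
YYYYYYY
YYYYYYY
YGGGYYY
YGGGYYY
YRGGGGG
YGGGYYY
After op 2 paint(1,4,B):
YYYYYYY
YYYYBYY
YGGGYYY
YGGGYYY
YRGGGGG
YGGGYYY
After op 3 paint(0,1,G):
YGYYYYY
YYYYBYY
YGGGYYY
YGGGYYY
YRGGGGG
YGGGYYY
After op 4 fill(1,0,Y) [0 cells changed]:
YGYYYYY
YYYYBYY
YGGGYYY
YGGGYYY
YRGGGGG
YGGGYYY
After op 5 fill(5,0,Y) [0 cells changed]:
YGYYYYY
YYYYBYY
YGGGYYY
YGGGYYY
YRGGGGG
YGGGYYY
After op 6 paint(2,2,W):
YGYYYYY
YYYYBYY
YGWGYYY
YGGGYYY
YRGGGGG
YGGGYYY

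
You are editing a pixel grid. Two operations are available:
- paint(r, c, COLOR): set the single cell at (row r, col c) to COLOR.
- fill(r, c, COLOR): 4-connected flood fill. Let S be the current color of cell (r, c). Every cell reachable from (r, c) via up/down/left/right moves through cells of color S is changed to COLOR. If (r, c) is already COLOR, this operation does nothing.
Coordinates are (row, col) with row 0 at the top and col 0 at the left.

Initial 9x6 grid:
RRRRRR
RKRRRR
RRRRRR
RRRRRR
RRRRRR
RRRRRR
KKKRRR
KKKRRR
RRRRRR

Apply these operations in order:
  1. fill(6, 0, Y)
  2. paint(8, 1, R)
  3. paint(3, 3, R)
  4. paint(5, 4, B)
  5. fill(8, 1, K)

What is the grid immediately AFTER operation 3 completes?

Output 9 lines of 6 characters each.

After op 1 fill(6,0,Y) [6 cells changed]:
RRRRRR
RKRRRR
RRRRRR
RRRRRR
RRRRRR
RRRRRR
YYYRRR
YYYRRR
RRRRRR
After op 2 paint(8,1,R):
RRRRRR
RKRRRR
RRRRRR
RRRRRR
RRRRRR
RRRRRR
YYYRRR
YYYRRR
RRRRRR
After op 3 paint(3,3,R):
RRRRRR
RKRRRR
RRRRRR
RRRRRR
RRRRRR
RRRRRR
YYYRRR
YYYRRR
RRRRRR

Answer: RRRRRR
RKRRRR
RRRRRR
RRRRRR
RRRRRR
RRRRRR
YYYRRR
YYYRRR
RRRRRR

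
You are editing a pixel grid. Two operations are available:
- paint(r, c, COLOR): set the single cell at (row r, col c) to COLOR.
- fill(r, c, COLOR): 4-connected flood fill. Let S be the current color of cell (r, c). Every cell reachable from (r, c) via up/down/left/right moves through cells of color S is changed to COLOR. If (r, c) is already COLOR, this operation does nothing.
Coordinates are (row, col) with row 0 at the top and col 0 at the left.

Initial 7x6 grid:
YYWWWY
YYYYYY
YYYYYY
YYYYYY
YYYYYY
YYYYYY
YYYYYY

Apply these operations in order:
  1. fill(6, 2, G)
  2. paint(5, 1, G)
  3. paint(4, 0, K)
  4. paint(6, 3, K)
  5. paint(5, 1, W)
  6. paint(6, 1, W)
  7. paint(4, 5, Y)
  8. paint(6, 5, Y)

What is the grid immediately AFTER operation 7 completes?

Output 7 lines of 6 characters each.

After op 1 fill(6,2,G) [39 cells changed]:
GGWWWG
GGGGGG
GGGGGG
GGGGGG
GGGGGG
GGGGGG
GGGGGG
After op 2 paint(5,1,G):
GGWWWG
GGGGGG
GGGGGG
GGGGGG
GGGGGG
GGGGGG
GGGGGG
After op 3 paint(4,0,K):
GGWWWG
GGGGGG
GGGGGG
GGGGGG
KGGGGG
GGGGGG
GGGGGG
After op 4 paint(6,3,K):
GGWWWG
GGGGGG
GGGGGG
GGGGGG
KGGGGG
GGGGGG
GGGKGG
After op 5 paint(5,1,W):
GGWWWG
GGGGGG
GGGGGG
GGGGGG
KGGGGG
GWGGGG
GGGKGG
After op 6 paint(6,1,W):
GGWWWG
GGGGGG
GGGGGG
GGGGGG
KGGGGG
GWGGGG
GWGKGG
After op 7 paint(4,5,Y):
GGWWWG
GGGGGG
GGGGGG
GGGGGG
KGGGGY
GWGGGG
GWGKGG

Answer: GGWWWG
GGGGGG
GGGGGG
GGGGGG
KGGGGY
GWGGGG
GWGKGG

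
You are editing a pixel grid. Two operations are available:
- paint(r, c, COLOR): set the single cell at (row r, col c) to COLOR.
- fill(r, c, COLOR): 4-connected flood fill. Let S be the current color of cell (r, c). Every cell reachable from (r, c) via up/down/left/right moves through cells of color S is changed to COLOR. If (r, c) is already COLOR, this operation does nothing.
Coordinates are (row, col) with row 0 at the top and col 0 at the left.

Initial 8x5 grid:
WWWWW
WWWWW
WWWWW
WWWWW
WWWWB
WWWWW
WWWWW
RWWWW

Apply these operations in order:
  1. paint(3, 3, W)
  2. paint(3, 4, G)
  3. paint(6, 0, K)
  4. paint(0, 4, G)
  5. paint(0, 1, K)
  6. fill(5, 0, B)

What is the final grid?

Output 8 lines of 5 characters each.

Answer: BKBBG
BBBBB
BBBBB
BBBBG
BBBBB
BBBBB
KBBBB
RBBBB

Derivation:
After op 1 paint(3,3,W):
WWWWW
WWWWW
WWWWW
WWWWW
WWWWB
WWWWW
WWWWW
RWWWW
After op 2 paint(3,4,G):
WWWWW
WWWWW
WWWWW
WWWWG
WWWWB
WWWWW
WWWWW
RWWWW
After op 3 paint(6,0,K):
WWWWW
WWWWW
WWWWW
WWWWG
WWWWB
WWWWW
KWWWW
RWWWW
After op 4 paint(0,4,G):
WWWWG
WWWWW
WWWWW
WWWWG
WWWWB
WWWWW
KWWWW
RWWWW
After op 5 paint(0,1,K):
WKWWG
WWWWW
WWWWW
WWWWG
WWWWB
WWWWW
KWWWW
RWWWW
After op 6 fill(5,0,B) [34 cells changed]:
BKBBG
BBBBB
BBBBB
BBBBG
BBBBB
BBBBB
KBBBB
RBBBB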